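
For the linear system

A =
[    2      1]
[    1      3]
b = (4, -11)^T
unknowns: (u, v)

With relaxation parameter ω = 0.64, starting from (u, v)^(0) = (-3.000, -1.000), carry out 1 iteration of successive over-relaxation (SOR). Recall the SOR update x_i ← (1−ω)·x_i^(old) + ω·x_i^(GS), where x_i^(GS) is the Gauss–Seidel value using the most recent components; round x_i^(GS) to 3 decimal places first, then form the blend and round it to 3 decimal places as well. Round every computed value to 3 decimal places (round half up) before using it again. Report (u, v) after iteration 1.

(0.520, -2.818)

Iteration 1:
  u: GS value = (4 - (1)·-1.000) / (2) = 2.500;  u ← (1−ω)·-3.000 + ω·2.500 = 0.520
  v: GS value = (-11 - (1)·0.520) / (3) = -3.840;  v ← (1−ω)·-1.000 + ω·-3.840 = -2.818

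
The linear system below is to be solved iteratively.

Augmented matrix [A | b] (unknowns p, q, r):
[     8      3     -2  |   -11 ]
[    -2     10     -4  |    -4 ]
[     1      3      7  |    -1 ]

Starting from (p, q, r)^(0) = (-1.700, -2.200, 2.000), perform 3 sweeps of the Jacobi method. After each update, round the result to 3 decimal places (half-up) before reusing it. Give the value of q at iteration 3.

-0.692

Iteration 1:
  p = (-11 - (3)·-2.200 - (-2)·2.000) / (8) = -0.050
  q = (-4 - (-2)·-1.700 - (-4)·2.000) / (10) = 0.060
  r = (-1 - (1)·-1.700 - (3)·-2.200) / (7) = 1.043
Iteration 2:
  p = (-11 - (3)·0.060 - (-2)·1.043) / (8) = -1.137
  q = (-4 - (-2)·-0.050 - (-4)·1.043) / (10) = 0.007
  r = (-1 - (1)·-0.050 - (3)·0.060) / (7) = -0.161
Iteration 3:
  p = (-11 - (3)·0.007 - (-2)·-0.161) / (8) = -1.418
  q = (-4 - (-2)·-1.137 - (-4)·-0.161) / (10) = -0.692
  r = (-1 - (1)·-1.137 - (3)·0.007) / (7) = 0.017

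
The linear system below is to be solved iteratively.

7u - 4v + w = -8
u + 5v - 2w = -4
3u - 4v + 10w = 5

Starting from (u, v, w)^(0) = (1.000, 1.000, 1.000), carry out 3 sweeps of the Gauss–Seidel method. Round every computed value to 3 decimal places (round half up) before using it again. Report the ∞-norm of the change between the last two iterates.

Iteration 1:
  u = (-8 - (-4)·1.000 - (1)·1.000) / (7) = -0.714
  v = (-4 - (1)·-0.714 - (-2)·1.000) / (5) = -0.257
  w = (5 - (3)·-0.714 - (-4)·-0.257) / (10) = 0.611
Iteration 2:
  u = (-8 - (-4)·-0.257 - (1)·0.611) / (7) = -1.377
  v = (-4 - (1)·-1.377 - (-2)·0.611) / (5) = -0.280
  w = (5 - (3)·-1.377 - (-4)·-0.280) / (10) = 0.801
Iteration 3:
  u = (-8 - (-4)·-0.280 - (1)·0.801) / (7) = -1.417
  v = (-4 - (1)·-1.417 - (-2)·0.801) / (5) = -0.196
  w = (5 - (3)·-1.417 - (-4)·-0.196) / (10) = 0.847
Change: (-0.040, 0.084, 0.046) → max |·| = 0.084

0.084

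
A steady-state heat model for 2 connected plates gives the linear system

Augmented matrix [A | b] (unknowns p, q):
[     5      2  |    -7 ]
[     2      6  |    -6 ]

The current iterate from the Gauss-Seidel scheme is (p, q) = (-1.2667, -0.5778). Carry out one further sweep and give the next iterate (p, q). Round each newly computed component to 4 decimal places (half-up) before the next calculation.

(-1.1689, -0.6104)

One sweep:
  p = (-7 - (2)·-0.5778) / (5) = -1.1689
  q = (-6 - (2)·-1.1689) / (6) = -0.6104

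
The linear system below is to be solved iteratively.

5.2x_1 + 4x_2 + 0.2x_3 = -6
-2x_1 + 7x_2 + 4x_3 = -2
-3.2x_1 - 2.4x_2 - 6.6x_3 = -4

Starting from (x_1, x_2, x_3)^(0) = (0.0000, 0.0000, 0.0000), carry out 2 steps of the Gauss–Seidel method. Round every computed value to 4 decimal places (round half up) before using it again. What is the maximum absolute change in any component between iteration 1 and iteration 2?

0.6739

Iteration 1:
  x_1 = (-6 - (4)·0.0000 - (0.2)·0.0000) / (5.2) = -1.1538
  x_2 = (-2 - (-2)·-1.1538 - (4)·0.0000) / (7) = -0.6154
  x_3 = (-4 - (-3.2)·-1.1538 - (-2.4)·-0.6154) / (-6.6) = 1.3893
Iteration 2:
  x_1 = (-6 - (4)·-0.6154 - (0.2)·1.3893) / (5.2) = -0.7339
  x_2 = (-2 - (-2)·-0.7339 - (4)·1.3893) / (7) = -1.2893
  x_3 = (-4 - (-3.2)·-0.7339 - (-2.4)·-1.2893) / (-6.6) = 1.4307
Change: (0.4199, -0.6739, 0.0414) → max |·| = 0.6739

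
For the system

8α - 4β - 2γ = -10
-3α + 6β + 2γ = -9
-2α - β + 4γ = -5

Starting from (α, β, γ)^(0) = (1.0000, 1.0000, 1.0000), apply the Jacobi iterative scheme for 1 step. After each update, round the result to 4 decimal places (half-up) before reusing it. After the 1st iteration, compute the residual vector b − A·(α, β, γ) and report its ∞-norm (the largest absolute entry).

Iteration 1:
  α = (-10 - (-4)·1.0000 - (-2)·1.0000) / (8) = -0.5000
  β = (-9 - (-3)·1.0000 - (2)·1.0000) / (6) = -1.3333
  γ = (-5 - (-2)·1.0000 - (-1)·1.0000) / (4) = -0.5000
Residual b − A·x = (-12.3332, -1.5002, -5.3333); ∞-norm = 12.3332

12.3332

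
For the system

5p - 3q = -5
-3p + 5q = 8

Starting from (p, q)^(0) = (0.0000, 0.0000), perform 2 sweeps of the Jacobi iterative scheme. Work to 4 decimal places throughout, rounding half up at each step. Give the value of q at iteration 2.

1.0000

Iteration 1:
  p = (-5 - (-3)·0.0000) / (5) = -1.0000
  q = (8 - (-3)·0.0000) / (5) = 1.6000
Iteration 2:
  p = (-5 - (-3)·1.6000) / (5) = -0.0400
  q = (8 - (-3)·-1.0000) / (5) = 1.0000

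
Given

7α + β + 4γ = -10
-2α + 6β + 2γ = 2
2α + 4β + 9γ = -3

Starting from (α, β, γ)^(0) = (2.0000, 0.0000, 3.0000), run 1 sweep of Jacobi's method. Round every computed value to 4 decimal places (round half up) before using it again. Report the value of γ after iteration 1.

Iteration 1:
  α = (-10 - (1)·0.0000 - (4)·3.0000) / (7) = -3.1429
  β = (2 - (-2)·2.0000 - (2)·3.0000) / (6) = 0.0000
  γ = (-3 - (2)·2.0000 - (4)·0.0000) / (9) = -0.7778

-0.7778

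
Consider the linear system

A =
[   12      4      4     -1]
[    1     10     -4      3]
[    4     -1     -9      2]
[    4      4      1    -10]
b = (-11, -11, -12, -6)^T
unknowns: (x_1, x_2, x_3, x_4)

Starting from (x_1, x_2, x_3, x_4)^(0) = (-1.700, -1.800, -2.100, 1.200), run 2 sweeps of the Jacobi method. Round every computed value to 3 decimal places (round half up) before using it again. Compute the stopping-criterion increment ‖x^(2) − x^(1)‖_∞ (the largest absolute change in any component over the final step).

1.702

Iteration 1:
  x_1 = (-11 - (4)·-1.800 - (4)·-2.100 - (-1)·1.200) / (12) = 0.483
  x_2 = (-11 - (1)·-1.700 - (-4)·-2.100 - (3)·1.200) / (10) = -2.130
  x_3 = (-12 - (4)·-1.700 - (-1)·-1.800 - (2)·1.200) / (-9) = 1.044
  x_4 = (-6 - (4)·-1.700 - (4)·-1.800 - (1)·-2.100) / (-10) = -1.010
Iteration 2:
  x_1 = (-11 - (4)·-2.130 - (4)·1.044 - (-1)·-1.010) / (12) = -0.639
  x_2 = (-11 - (1)·0.483 - (-4)·1.044 - (3)·-1.010) / (10) = -0.428
  x_3 = (-12 - (4)·0.483 - (-1)·-2.130 - (2)·-1.010) / (-9) = 1.560
  x_4 = (-6 - (4)·0.483 - (4)·-2.130 - (1)·1.044) / (-10) = 0.046
Change: (-1.122, 1.702, 0.516, 1.056) → max |·| = 1.702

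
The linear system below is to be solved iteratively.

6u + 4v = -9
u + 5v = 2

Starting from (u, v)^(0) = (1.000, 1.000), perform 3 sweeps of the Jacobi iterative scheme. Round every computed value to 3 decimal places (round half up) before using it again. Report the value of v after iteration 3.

0.727

Iteration 1:
  u = (-9 - (4)·1.000) / (6) = -2.167
  v = (2 - (1)·1.000) / (5) = 0.200
Iteration 2:
  u = (-9 - (4)·0.200) / (6) = -1.633
  v = (2 - (1)·-2.167) / (5) = 0.833
Iteration 3:
  u = (-9 - (4)·0.833) / (6) = -2.055
  v = (2 - (1)·-1.633) / (5) = 0.727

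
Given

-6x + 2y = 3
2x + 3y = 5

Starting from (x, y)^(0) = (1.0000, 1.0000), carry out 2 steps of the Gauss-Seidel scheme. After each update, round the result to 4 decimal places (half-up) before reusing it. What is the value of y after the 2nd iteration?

1.6049

Iteration 1:
  x = (3 - (2)·1.0000) / (-6) = -0.1667
  y = (5 - (2)·-0.1667) / (3) = 1.7778
Iteration 2:
  x = (3 - (2)·1.7778) / (-6) = 0.0926
  y = (5 - (2)·0.0926) / (3) = 1.6049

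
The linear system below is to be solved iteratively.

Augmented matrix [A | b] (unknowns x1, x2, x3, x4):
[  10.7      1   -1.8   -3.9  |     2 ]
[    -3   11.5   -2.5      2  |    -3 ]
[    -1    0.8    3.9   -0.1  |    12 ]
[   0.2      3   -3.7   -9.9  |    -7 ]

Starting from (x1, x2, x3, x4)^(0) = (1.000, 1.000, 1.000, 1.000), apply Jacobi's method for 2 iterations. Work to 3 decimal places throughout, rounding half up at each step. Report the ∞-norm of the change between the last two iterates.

Iteration 1:
  x1 = (2 - (1)·1.000 - (-1.8)·1.000 - (-3.9)·1.000) / (10.7) = 0.626
  x2 = (-3 - (-3)·1.000 - (-2.5)·1.000 - (2)·1.000) / (11.5) = 0.043
  x3 = (12 - (-1)·1.000 - (0.8)·1.000 - (-0.1)·1.000) / (3.9) = 3.154
  x4 = (-7 - (0.2)·1.000 - (3)·1.000 - (-3.7)·1.000) / (-9.9) = 0.657
Iteration 2:
  x1 = (2 - (1)·0.043 - (-1.8)·3.154 - (-3.9)·0.657) / (10.7) = 0.953
  x2 = (-3 - (-3)·0.626 - (-2.5)·3.154 - (2)·0.657) / (11.5) = 0.474
  x3 = (12 - (-1)·0.626 - (0.8)·0.043 - (-0.1)·0.657) / (3.9) = 3.245
  x4 = (-7 - (0.2)·0.626 - (3)·0.043 - (-3.7)·3.154) / (-9.9) = -0.446
Change: (0.327, 0.431, 0.091, -1.103) → max |·| = 1.103

1.103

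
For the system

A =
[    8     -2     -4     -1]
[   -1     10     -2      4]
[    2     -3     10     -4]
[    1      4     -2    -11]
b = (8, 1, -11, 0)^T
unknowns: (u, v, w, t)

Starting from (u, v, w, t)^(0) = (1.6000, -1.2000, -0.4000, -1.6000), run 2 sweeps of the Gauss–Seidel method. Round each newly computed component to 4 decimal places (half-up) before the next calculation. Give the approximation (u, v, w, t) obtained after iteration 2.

(0.4470, -0.4010, -1.0826, 0.0917)

Iteration 1:
  u = (8 - (-2)·-1.2000 - (-4)·-0.4000 - (-1)·-1.6000) / (8) = 0.3000
  v = (1 - (-1)·0.3000 - (-2)·-0.4000 - (4)·-1.6000) / (10) = 0.6900
  w = (-11 - (2)·0.3000 - (-3)·0.6900 - (-4)·-1.6000) / (10) = -1.5930
  t = (0 - (1)·0.3000 - (4)·0.6900 - (-2)·-1.5930) / (-11) = 0.5678
Iteration 2:
  u = (8 - (-2)·0.6900 - (-4)·-1.5930 - (-1)·0.5678) / (8) = 0.4470
  v = (1 - (-1)·0.4470 - (-2)·-1.5930 - (4)·0.5678) / (10) = -0.4010
  w = (-11 - (2)·0.4470 - (-3)·-0.4010 - (-4)·0.5678) / (10) = -1.0826
  t = (0 - (1)·0.4470 - (4)·-0.4010 - (-2)·-1.0826) / (-11) = 0.0917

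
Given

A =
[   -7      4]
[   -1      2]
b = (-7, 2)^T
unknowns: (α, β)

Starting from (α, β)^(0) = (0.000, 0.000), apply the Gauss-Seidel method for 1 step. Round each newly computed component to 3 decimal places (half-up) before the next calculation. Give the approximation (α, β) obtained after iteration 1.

(1.000, 1.500)

Iteration 1:
  α = (-7 - (4)·0.000) / (-7) = 1.000
  β = (2 - (-1)·1.000) / (2) = 1.500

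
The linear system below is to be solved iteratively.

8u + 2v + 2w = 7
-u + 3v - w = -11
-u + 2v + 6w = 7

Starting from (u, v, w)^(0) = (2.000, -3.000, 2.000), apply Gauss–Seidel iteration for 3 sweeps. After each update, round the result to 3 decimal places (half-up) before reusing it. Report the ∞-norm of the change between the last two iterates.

Iteration 1:
  u = (7 - (2)·-3.000 - (2)·2.000) / (8) = 1.125
  v = (-11 - (-1)·1.125 - (-1)·2.000) / (3) = -2.625
  w = (7 - (-1)·1.125 - (2)·-2.625) / (6) = 2.229
Iteration 2:
  u = (7 - (2)·-2.625 - (2)·2.229) / (8) = 0.974
  v = (-11 - (-1)·0.974 - (-1)·2.229) / (3) = -2.599
  w = (7 - (-1)·0.974 - (2)·-2.599) / (6) = 2.195
Iteration 3:
  u = (7 - (2)·-2.599 - (2)·2.195) / (8) = 0.976
  v = (-11 - (-1)·0.976 - (-1)·2.195) / (3) = -2.610
  w = (7 - (-1)·0.976 - (2)·-2.610) / (6) = 2.199
Change: (0.002, -0.011, 0.004) → max |·| = 0.011

0.011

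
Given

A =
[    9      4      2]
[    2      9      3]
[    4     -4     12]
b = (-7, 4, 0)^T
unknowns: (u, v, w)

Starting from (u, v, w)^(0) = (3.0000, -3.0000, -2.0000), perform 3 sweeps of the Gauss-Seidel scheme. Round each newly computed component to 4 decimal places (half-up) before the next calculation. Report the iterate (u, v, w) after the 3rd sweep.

(-1.2351, 0.5100, 0.5817)

Iteration 1:
  u = (-7 - (4)·-3.0000 - (2)·-2.0000) / (9) = 1.0000
  v = (4 - (2)·1.0000 - (3)·-2.0000) / (9) = 0.8889
  w = (0 - (4)·1.0000 - (-4)·0.8889) / (12) = -0.0370
Iteration 2:
  u = (-7 - (4)·0.8889 - (2)·-0.0370) / (9) = -1.1646
  v = (4 - (2)·-1.1646 - (3)·-0.0370) / (9) = 0.7156
  w = (0 - (4)·-1.1646 - (-4)·0.7156) / (12) = 0.6267
Iteration 3:
  u = (-7 - (4)·0.7156 - (2)·0.6267) / (9) = -1.2351
  v = (4 - (2)·-1.2351 - (3)·0.6267) / (9) = 0.5100
  w = (0 - (4)·-1.2351 - (-4)·0.5100) / (12) = 0.5817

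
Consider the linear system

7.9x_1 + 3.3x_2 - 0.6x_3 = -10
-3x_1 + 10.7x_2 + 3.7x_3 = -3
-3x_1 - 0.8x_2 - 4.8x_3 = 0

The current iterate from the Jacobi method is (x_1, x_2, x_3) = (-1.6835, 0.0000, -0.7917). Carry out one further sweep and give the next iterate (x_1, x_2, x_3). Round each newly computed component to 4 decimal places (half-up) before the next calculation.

One sweep:
  x_1 = (-10 - (3.3)·0.0000 - (-0.6)·-0.7917) / (7.9) = -1.3260
  x_2 = (-3 - (-3)·-1.6835 - (3.7)·-0.7917) / (10.7) = -0.4786
  x_3 = (0 - (-3)·-1.6835 - (-0.8)·0.0000) / (-4.8) = 1.0522

(-1.3260, -0.4786, 1.0522)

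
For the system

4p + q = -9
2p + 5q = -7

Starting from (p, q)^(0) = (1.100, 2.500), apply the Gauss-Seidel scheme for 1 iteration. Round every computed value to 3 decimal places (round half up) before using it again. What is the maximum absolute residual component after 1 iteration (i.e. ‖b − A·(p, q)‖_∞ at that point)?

Iteration 1:
  p = (-9 - (1)·2.500) / (4) = -2.875
  q = (-7 - (2)·-2.875) / (5) = -0.250
Residual b − A·x = (2.750, 0.000); ∞-norm = 2.750

2.750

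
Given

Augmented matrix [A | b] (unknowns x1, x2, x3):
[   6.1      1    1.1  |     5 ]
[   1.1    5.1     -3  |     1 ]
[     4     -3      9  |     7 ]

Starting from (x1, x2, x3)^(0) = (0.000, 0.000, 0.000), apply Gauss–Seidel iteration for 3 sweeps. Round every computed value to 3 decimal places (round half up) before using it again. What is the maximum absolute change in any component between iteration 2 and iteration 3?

Iteration 1:
  x1 = (5 - (1)·0.000 - (1.1)·0.000) / (6.1) = 0.820
  x2 = (1 - (1.1)·0.820 - (-3)·0.000) / (5.1) = 0.019
  x3 = (7 - (4)·0.820 - (-3)·0.019) / (9) = 0.420
Iteration 2:
  x1 = (5 - (1)·0.019 - (1.1)·0.420) / (6.1) = 0.741
  x2 = (1 - (1.1)·0.741 - (-3)·0.420) / (5.1) = 0.283
  x3 = (7 - (4)·0.741 - (-3)·0.283) / (9) = 0.543
Iteration 3:
  x1 = (5 - (1)·0.283 - (1.1)·0.543) / (6.1) = 0.675
  x2 = (1 - (1.1)·0.675 - (-3)·0.543) / (5.1) = 0.370
  x3 = (7 - (4)·0.675 - (-3)·0.370) / (9) = 0.601
Change: (-0.066, 0.087, 0.058) → max |·| = 0.087

0.087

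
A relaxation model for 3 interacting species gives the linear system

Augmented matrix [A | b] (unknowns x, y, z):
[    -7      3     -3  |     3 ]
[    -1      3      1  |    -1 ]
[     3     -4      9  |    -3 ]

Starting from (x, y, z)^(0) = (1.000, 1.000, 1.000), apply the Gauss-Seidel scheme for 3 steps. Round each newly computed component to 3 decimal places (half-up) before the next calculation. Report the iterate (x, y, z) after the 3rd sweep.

(-0.441, -0.380, -0.355)

Iteration 1:
  x = (3 - (3)·1.000 - (-3)·1.000) / (-7) = -0.429
  y = (-1 - (-1)·-0.429 - (1)·1.000) / (3) = -0.810
  z = (-3 - (3)·-0.429 - (-4)·-0.810) / (9) = -0.550
Iteration 2:
  x = (3 - (3)·-0.810 - (-3)·-0.550) / (-7) = -0.540
  y = (-1 - (-1)·-0.540 - (1)·-0.550) / (3) = -0.330
  z = (-3 - (3)·-0.540 - (-4)·-0.330) / (9) = -0.300
Iteration 3:
  x = (3 - (3)·-0.330 - (-3)·-0.300) / (-7) = -0.441
  y = (-1 - (-1)·-0.441 - (1)·-0.300) / (3) = -0.380
  z = (-3 - (3)·-0.441 - (-4)·-0.380) / (9) = -0.355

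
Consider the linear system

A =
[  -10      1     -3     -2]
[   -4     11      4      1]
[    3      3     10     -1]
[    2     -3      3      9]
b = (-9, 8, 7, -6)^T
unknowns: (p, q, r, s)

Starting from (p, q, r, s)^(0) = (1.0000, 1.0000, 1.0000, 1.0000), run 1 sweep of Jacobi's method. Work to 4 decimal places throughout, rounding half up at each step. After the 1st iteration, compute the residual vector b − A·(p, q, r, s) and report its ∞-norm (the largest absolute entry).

Iteration 1:
  p = (-9 - (1)·1.0000 - (-3)·1.0000 - (-2)·1.0000) / (-10) = 0.5000
  q = (8 - (-4)·1.0000 - (4)·1.0000 - (1)·1.0000) / (11) = 0.6364
  r = (7 - (3)·1.0000 - (3)·1.0000 - (-1)·1.0000) / (10) = 0.2000
  s = (-6 - (2)·1.0000 - (-3)·1.0000 - (3)·1.0000) / (9) = -0.8889
Residual b − A·x = (-5.8142, 3.0885, 0.7019, 2.3093); ∞-norm = 5.8142

5.8142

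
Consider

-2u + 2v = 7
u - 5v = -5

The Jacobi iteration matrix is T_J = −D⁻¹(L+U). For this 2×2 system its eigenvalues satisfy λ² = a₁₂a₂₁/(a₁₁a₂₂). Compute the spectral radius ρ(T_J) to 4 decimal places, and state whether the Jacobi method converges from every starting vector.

a₁₂a₂₁/(a₁₁a₂₂) = (2)·(1) / ((-2)·(-5)) = 0.200000
ρ = √|0.200000| = √0.200000 = 0.4472
ρ < 1, so Jacobi converges

0.4472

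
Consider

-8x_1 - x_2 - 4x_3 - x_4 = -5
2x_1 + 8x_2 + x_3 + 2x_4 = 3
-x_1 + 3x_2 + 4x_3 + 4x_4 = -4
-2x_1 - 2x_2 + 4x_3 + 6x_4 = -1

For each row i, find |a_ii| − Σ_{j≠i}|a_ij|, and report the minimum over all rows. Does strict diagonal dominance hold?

-4

row 1: |-8| − (1+4+1) = 2
row 2: |8| − (2+1+2) = 3
row 3: |4| − (1+3+4) = -4
row 4: |6| − (2+2+4) = -2
minimum over rows = -4 → not strictly diagonally dominant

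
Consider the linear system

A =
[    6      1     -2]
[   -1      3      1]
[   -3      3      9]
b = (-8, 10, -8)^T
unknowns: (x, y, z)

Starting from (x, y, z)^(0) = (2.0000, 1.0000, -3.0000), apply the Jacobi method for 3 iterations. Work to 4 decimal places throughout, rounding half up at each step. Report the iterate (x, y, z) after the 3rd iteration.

(-2.9105, 3.6790, -2.5679)

Iteration 1:
  x = (-8 - (1)·1.0000 - (-2)·-3.0000) / (6) = -2.5000
  y = (10 - (-1)·2.0000 - (1)·-3.0000) / (3) = 5.0000
  z = (-8 - (-3)·2.0000 - (3)·1.0000) / (9) = -0.5556
Iteration 2:
  x = (-8 - (1)·5.0000 - (-2)·-0.5556) / (6) = -2.3519
  y = (10 - (-1)·-2.5000 - (1)·-0.5556) / (3) = 2.6852
  z = (-8 - (-3)·-2.5000 - (3)·5.0000) / (9) = -3.3889
Iteration 3:
  x = (-8 - (1)·2.6852 - (-2)·-3.3889) / (6) = -2.9105
  y = (10 - (-1)·-2.3519 - (1)·-3.3889) / (3) = 3.6790
  z = (-8 - (-3)·-2.3519 - (3)·2.6852) / (9) = -2.5679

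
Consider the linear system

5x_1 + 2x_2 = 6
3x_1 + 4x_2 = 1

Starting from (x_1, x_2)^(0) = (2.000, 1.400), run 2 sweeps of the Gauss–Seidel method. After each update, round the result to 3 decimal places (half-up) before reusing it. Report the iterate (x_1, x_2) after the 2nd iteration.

(1.292, -0.719)

Iteration 1:
  x_1 = (6 - (2)·1.400) / (5) = 0.640
  x_2 = (1 - (3)·0.640) / (4) = -0.230
Iteration 2:
  x_1 = (6 - (2)·-0.230) / (5) = 1.292
  x_2 = (1 - (3)·1.292) / (4) = -0.719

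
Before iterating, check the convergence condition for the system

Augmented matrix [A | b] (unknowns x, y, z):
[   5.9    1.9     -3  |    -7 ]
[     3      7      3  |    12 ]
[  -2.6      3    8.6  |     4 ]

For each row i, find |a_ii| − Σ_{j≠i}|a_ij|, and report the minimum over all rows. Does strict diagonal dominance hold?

1

row 1: |5.9| − (1.9+3) = 1
row 2: |7| − (3+3) = 1
row 3: |8.6| − (2.6+3) = 3
minimum over rows = 1 → strictly diagonally dominant (convergence guaranteed)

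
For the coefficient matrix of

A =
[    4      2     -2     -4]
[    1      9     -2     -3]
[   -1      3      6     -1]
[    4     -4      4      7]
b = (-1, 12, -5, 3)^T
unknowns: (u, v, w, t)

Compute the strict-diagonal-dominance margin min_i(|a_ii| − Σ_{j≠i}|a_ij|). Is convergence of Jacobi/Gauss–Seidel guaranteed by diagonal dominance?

-5

row 1: |4| − (2+2+4) = -4
row 2: |9| − (1+2+3) = 3
row 3: |6| − (1+3+1) = 1
row 4: |7| − (4+4+4) = -5
minimum over rows = -5 → not strictly diagonally dominant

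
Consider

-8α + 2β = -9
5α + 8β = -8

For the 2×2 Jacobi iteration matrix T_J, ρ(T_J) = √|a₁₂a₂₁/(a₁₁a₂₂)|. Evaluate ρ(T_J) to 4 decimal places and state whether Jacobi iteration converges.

a₁₂a₂₁/(a₁₁a₂₂) = (2)·(5) / ((-8)·(8)) = -0.156250
ρ = √|-0.156250| = √0.156250 = 0.3953
ρ < 1, so Jacobi converges

0.3953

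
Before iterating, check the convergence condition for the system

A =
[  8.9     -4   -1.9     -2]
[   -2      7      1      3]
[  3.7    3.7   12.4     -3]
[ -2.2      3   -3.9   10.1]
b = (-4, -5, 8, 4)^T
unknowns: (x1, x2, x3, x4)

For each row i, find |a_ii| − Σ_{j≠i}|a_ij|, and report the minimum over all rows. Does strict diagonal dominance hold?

row 1: |8.9| − (4+1.9+2) = 1
row 2: |7| − (2+1+3) = 1
row 3: |12.4| − (3.7+3.7+3) = 2
row 4: |10.1| − (2.2+3+3.9) = 1
minimum over rows = 1 → strictly diagonally dominant (convergence guaranteed)

1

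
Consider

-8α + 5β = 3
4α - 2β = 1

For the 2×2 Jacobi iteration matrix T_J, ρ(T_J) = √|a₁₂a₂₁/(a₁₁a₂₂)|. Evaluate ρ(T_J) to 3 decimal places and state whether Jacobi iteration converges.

a₁₂a₂₁/(a₁₁a₂₂) = (5)·(4) / ((-8)·(-2)) = 1.250000
ρ = √|1.250000| = √1.250000 = 1.118
ρ > 1, so Jacobi diverges

1.118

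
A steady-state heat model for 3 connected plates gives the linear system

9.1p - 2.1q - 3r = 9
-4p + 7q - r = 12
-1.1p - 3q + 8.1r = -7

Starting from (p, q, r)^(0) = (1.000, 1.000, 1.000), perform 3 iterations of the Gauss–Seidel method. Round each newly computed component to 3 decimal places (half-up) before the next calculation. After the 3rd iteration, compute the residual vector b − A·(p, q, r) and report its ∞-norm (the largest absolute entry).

0.052

Iteration 1:
  p = (9 - (-2.1)·1.000 - (-3)·1.000) / (9.1) = 1.549
  q = (12 - (-4)·1.549 - (-1)·1.000) / (7) = 2.742
  r = (-7 - (-1.1)·1.549 - (-3)·2.742) / (8.1) = 0.362
Iteration 2:
  p = (9 - (-2.1)·2.742 - (-3)·0.362) / (9.1) = 1.741
  q = (12 - (-4)·1.741 - (-1)·0.362) / (7) = 2.761
  r = (-7 - (-1.1)·1.741 - (-3)·2.761) / (8.1) = 0.395
Iteration 3:
  p = (9 - (-2.1)·2.761 - (-3)·0.395) / (9.1) = 1.756
  q = (12 - (-4)·1.756 - (-1)·0.395) / (7) = 2.774
  r = (-7 - (-1.1)·1.756 - (-3)·2.774) / (8.1) = 0.402
Residual b − A·x = (0.052, 0.008, -0.003); ∞-norm = 0.052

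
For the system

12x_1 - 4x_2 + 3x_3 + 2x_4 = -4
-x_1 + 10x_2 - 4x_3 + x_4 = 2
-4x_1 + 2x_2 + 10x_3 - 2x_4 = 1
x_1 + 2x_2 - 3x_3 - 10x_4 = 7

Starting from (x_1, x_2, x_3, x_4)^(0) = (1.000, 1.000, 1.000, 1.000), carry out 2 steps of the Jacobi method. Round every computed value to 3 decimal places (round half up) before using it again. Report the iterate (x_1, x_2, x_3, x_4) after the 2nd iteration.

(-0.142, 0.428, -0.327, -0.772)

Iteration 1:
  x_1 = (-4 - (-4)·1.000 - (3)·1.000 - (2)·1.000) / (12) = -0.417
  x_2 = (2 - (-1)·1.000 - (-4)·1.000 - (1)·1.000) / (10) = 0.600
  x_3 = (1 - (-4)·1.000 - (2)·1.000 - (-2)·1.000) / (10) = 0.500
  x_4 = (7 - (1)·1.000 - (2)·1.000 - (-3)·1.000) / (-10) = -0.700
Iteration 2:
  x_1 = (-4 - (-4)·0.600 - (3)·0.500 - (2)·-0.700) / (12) = -0.142
  x_2 = (2 - (-1)·-0.417 - (-4)·0.500 - (1)·-0.700) / (10) = 0.428
  x_3 = (1 - (-4)·-0.417 - (2)·0.600 - (-2)·-0.700) / (10) = -0.327
  x_4 = (7 - (1)·-0.417 - (2)·0.600 - (-3)·0.500) / (-10) = -0.772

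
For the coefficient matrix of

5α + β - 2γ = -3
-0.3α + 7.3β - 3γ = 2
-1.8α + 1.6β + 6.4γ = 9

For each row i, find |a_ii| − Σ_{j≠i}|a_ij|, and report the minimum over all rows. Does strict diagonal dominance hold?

2

row 1: |5| − (1+2) = 2
row 2: |7.3| − (0.3+3) = 4
row 3: |6.4| − (1.8+1.6) = 3
minimum over rows = 2 → strictly diagonally dominant (convergence guaranteed)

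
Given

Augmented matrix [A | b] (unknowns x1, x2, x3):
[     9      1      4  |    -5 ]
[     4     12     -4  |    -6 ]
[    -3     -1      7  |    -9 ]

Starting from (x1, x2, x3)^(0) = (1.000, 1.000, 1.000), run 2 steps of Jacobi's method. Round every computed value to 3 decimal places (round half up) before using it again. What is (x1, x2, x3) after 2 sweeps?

Iteration 1:
  x1 = (-5 - (1)·1.000 - (4)·1.000) / (9) = -1.111
  x2 = (-6 - (4)·1.000 - (-4)·1.000) / (12) = -0.500
  x3 = (-9 - (-3)·1.000 - (-1)·1.000) / (7) = -0.714
Iteration 2:
  x1 = (-5 - (1)·-0.500 - (4)·-0.714) / (9) = -0.183
  x2 = (-6 - (4)·-1.111 - (-4)·-0.714) / (12) = -0.368
  x3 = (-9 - (-3)·-1.111 - (-1)·-0.500) / (7) = -1.833

(-0.183, -0.368, -1.833)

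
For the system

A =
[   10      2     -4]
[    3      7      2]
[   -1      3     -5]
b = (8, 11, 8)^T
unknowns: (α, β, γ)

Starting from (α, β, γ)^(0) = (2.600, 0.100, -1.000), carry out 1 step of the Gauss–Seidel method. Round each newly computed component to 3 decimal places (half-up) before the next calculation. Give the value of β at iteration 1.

1.694

Iteration 1:
  α = (8 - (2)·0.100 - (-4)·-1.000) / (10) = 0.380
  β = (11 - (3)·0.380 - (2)·-1.000) / (7) = 1.694
  γ = (8 - (-1)·0.380 - (3)·1.694) / (-5) = -0.660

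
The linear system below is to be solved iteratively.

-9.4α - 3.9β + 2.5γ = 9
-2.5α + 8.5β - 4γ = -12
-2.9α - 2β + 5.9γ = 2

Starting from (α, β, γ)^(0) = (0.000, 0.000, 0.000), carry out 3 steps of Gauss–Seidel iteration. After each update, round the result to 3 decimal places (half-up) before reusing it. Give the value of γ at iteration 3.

Iteration 1:
  α = (9 - (-3.9)·0.000 - (2.5)·0.000) / (-9.4) = -0.957
  β = (-12 - (-2.5)·-0.957 - (-4)·0.000) / (8.5) = -1.693
  γ = (2 - (-2.9)·-0.957 - (-2)·-1.693) / (5.9) = -0.705
Iteration 2:
  α = (9 - (-3.9)·-1.693 - (2.5)·-0.705) / (-9.4) = -0.443
  β = (-12 - (-2.5)·-0.443 - (-4)·-0.705) / (8.5) = -1.874
  γ = (2 - (-2.9)·-0.443 - (-2)·-1.874) / (5.9) = -0.514
Iteration 3:
  α = (9 - (-3.9)·-1.874 - (2.5)·-0.514) / (-9.4) = -0.317
  β = (-12 - (-2.5)·-0.317 - (-4)·-0.514) / (8.5) = -1.747
  γ = (2 - (-2.9)·-0.317 - (-2)·-1.747) / (5.9) = -0.409

-0.409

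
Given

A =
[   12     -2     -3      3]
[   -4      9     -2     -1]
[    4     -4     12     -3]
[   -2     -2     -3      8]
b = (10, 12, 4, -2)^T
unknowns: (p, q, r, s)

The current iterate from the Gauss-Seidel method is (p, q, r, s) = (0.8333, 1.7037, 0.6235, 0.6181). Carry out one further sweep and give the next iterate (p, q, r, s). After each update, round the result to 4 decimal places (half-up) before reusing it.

(1.1186, 2.0377, 0.7942, 0.8369)

One sweep:
  p = (10 - (-2)·1.7037 - (-3)·0.6235 - (3)·0.6181) / (12) = 1.1186
  q = (12 - (-4)·1.1186 - (-2)·0.6235 - (-1)·0.6181) / (9) = 2.0377
  r = (4 - (4)·1.1186 - (-4)·2.0377 - (-3)·0.6181) / (12) = 0.7942
  s = (-2 - (-2)·1.1186 - (-2)·2.0377 - (-3)·0.7942) / (8) = 0.8369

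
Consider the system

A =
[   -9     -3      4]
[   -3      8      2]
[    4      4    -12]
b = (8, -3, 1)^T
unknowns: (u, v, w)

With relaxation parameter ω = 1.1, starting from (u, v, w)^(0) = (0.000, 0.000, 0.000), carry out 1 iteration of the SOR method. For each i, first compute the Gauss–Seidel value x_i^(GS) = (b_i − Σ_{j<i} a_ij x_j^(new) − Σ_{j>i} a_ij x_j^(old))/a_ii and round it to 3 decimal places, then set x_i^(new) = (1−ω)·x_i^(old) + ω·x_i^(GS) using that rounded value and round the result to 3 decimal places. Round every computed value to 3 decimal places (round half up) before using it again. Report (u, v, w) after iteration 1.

Iteration 1:
  u: GS value = (8 - (-3)·0.000 - (4)·0.000) / (-9) = -0.889;  u ← (1−ω)·0.000 + ω·-0.889 = -0.978
  v: GS value = (-3 - (-3)·-0.978 - (2)·0.000) / (8) = -0.742;  v ← (1−ω)·0.000 + ω·-0.742 = -0.816
  w: GS value = (1 - (4)·-0.978 - (4)·-0.816) / (-12) = -0.681;  w ← (1−ω)·0.000 + ω·-0.681 = -0.749

(-0.978, -0.816, -0.749)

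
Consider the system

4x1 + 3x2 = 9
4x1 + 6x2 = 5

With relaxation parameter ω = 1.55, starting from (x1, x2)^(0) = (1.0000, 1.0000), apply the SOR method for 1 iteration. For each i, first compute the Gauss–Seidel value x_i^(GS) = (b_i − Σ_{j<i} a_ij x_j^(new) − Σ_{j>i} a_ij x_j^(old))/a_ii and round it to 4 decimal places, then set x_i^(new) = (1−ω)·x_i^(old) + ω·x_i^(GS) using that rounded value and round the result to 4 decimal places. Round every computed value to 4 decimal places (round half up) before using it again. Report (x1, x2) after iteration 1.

(1.7750, -1.0925)

Iteration 1:
  x1: GS value = (9 - (3)·1.0000) / (4) = 1.5000;  x1 ← (1−ω)·1.0000 + ω·1.5000 = 1.7750
  x2: GS value = (5 - (4)·1.7750) / (6) = -0.3500;  x2 ← (1−ω)·1.0000 + ω·-0.3500 = -1.0925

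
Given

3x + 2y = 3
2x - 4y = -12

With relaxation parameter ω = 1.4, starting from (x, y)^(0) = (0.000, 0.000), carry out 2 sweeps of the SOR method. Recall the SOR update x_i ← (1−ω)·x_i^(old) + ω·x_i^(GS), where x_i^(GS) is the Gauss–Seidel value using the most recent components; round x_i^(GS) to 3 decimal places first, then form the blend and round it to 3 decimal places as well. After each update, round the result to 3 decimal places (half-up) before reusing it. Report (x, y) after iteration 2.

Iteration 1:
  x: GS value = (3 - (2)·0.000) / (3) = 1.000;  x ← (1−ω)·0.000 + ω·1.000 = 1.400
  y: GS value = (-12 - (2)·1.400) / (-4) = 3.700;  y ← (1−ω)·0.000 + ω·3.700 = 5.180
Iteration 2:
  x: GS value = (3 - (2)·5.180) / (3) = -2.453;  x ← (1−ω)·1.400 + ω·-2.453 = -3.994
  y: GS value = (-12 - (2)·-3.994) / (-4) = 1.003;  y ← (1−ω)·5.180 + ω·1.003 = -0.668

(-3.994, -0.668)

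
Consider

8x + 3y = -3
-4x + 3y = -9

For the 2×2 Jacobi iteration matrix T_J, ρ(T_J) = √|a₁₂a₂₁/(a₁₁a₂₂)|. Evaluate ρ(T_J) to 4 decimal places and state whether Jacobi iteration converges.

0.7071

a₁₂a₂₁/(a₁₁a₂₂) = (3)·(-4) / ((8)·(3)) = -0.500000
ρ = √|-0.500000| = √0.500000 = 0.7071
ρ < 1, so Jacobi converges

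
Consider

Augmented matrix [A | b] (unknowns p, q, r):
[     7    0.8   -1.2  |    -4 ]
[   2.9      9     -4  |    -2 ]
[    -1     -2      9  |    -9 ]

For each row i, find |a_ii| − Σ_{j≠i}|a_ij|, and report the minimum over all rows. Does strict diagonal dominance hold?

2.1

row 1: |7| − (0.8+1.2) = 5
row 2: |9| − (2.9+4) = 2.1
row 3: |9| − (1+2) = 6
minimum over rows = 2.1 → strictly diagonally dominant (convergence guaranteed)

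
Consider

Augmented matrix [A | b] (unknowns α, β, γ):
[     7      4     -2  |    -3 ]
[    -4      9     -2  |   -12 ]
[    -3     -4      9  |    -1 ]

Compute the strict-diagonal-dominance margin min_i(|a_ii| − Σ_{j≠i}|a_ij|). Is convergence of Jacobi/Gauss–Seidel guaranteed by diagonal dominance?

1

row 1: |7| − (4+2) = 1
row 2: |9| − (4+2) = 3
row 3: |9| − (3+4) = 2
minimum over rows = 1 → strictly diagonally dominant (convergence guaranteed)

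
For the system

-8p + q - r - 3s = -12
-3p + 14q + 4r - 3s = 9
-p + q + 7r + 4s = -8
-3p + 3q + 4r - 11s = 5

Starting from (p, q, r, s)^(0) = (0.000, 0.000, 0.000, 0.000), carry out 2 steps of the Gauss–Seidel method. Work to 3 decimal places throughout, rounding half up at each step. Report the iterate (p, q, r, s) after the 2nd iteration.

Iteration 1:
  p = (-12 - (1)·0.000 - (-1)·0.000 - (-3)·0.000) / (-8) = 1.500
  q = (9 - (-3)·1.500 - (4)·0.000 - (-3)·0.000) / (14) = 0.964
  r = (-8 - (-1)·1.500 - (1)·0.964 - (4)·0.000) / (7) = -1.066
  s = (5 - (-3)·1.500 - (3)·0.964 - (4)·-1.066) / (-11) = -0.988
Iteration 2:
  p = (-12 - (1)·0.964 - (-1)·-1.066 - (-3)·-0.988) / (-8) = 2.124
  q = (9 - (-3)·2.124 - (4)·-1.066 - (-3)·-0.988) / (14) = 1.191
  r = (-8 - (-1)·2.124 - (1)·1.191 - (4)·-0.988) / (7) = -0.445
  s = (5 - (-3)·2.124 - (3)·1.191 - (4)·-0.445) / (-11) = -0.871

(2.124, 1.191, -0.445, -0.871)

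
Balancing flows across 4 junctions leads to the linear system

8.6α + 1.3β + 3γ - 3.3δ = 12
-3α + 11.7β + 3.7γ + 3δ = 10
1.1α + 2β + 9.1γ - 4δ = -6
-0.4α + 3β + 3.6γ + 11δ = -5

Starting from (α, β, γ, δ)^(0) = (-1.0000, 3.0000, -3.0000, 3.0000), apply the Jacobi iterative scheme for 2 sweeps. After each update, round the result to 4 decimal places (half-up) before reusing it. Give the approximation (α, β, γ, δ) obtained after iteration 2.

Iteration 1:
  α = (12 - (1.3)·3.0000 - (3)·-3.0000 - (-3.3)·3.0000) / (8.6) = 3.1395
  β = (10 - (-3)·-1.0000 - (3.7)·-3.0000 - (3)·3.0000) / (11.7) = 0.7778
  γ = (-6 - (1.1)·-1.0000 - (2)·3.0000 - (-4)·3.0000) / (9.1) = 0.1209
  δ = (-5 - (-0.4)·-1.0000 - (3)·3.0000 - (3.6)·-3.0000) / (11) = -0.3273
Iteration 2:
  α = (12 - (1.3)·0.7778 - (3)·0.1209 - (-3.3)·-0.3273) / (8.6) = 1.1100
  β = (10 - (-3)·3.1395 - (3.7)·0.1209 - (3)·-0.3273) / (11.7) = 1.7054
  γ = (-6 - (1.1)·3.1395 - (2)·0.7778 - (-4)·-0.3273) / (9.1) = -1.3537
  δ = (-5 - (-0.4)·3.1395 - (3)·0.7778 - (3.6)·0.1209) / (11) = -0.5921

(1.1100, 1.7054, -1.3537, -0.5921)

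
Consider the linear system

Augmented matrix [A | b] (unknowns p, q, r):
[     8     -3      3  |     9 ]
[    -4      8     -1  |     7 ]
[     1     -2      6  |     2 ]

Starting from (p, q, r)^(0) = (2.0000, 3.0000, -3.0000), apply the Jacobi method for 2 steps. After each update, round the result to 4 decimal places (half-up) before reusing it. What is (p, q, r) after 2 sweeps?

(1.3125, 2.6875, 0.2708)

Iteration 1:
  p = (9 - (-3)·3.0000 - (3)·-3.0000) / (8) = 3.3750
  q = (7 - (-4)·2.0000 - (-1)·-3.0000) / (8) = 1.5000
  r = (2 - (1)·2.0000 - (-2)·3.0000) / (6) = 1.0000
Iteration 2:
  p = (9 - (-3)·1.5000 - (3)·1.0000) / (8) = 1.3125
  q = (7 - (-4)·3.3750 - (-1)·1.0000) / (8) = 2.6875
  r = (2 - (1)·3.3750 - (-2)·1.5000) / (6) = 0.2708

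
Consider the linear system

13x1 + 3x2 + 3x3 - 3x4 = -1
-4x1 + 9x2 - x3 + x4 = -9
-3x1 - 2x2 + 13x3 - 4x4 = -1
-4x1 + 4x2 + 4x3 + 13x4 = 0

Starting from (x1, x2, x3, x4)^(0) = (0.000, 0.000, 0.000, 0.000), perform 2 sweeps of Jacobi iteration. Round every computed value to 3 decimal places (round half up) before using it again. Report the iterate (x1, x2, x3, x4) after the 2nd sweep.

(0.172, -1.043, -0.249, 0.308)

Iteration 1:
  x1 = (-1 - (3)·0.000 - (3)·0.000 - (-3)·0.000) / (13) = -0.077
  x2 = (-9 - (-4)·0.000 - (-1)·0.000 - (1)·0.000) / (9) = -1.000
  x3 = (-1 - (-3)·0.000 - (-2)·0.000 - (-4)·0.000) / (13) = -0.077
  x4 = (0 - (-4)·0.000 - (4)·0.000 - (4)·0.000) / (13) = 0.000
Iteration 2:
  x1 = (-1 - (3)·-1.000 - (3)·-0.077 - (-3)·0.000) / (13) = 0.172
  x2 = (-9 - (-4)·-0.077 - (-1)·-0.077 - (1)·0.000) / (9) = -1.043
  x3 = (-1 - (-3)·-0.077 - (-2)·-1.000 - (-4)·0.000) / (13) = -0.249
  x4 = (0 - (-4)·-0.077 - (4)·-1.000 - (4)·-0.077) / (13) = 0.308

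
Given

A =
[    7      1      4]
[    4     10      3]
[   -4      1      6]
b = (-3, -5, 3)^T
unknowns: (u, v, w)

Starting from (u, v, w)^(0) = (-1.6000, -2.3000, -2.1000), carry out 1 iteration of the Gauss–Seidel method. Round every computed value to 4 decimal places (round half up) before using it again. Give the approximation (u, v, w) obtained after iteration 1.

(1.1000, -0.3100, 1.2850)

Iteration 1:
  u = (-3 - (1)·-2.3000 - (4)·-2.1000) / (7) = 1.1000
  v = (-5 - (4)·1.1000 - (3)·-2.1000) / (10) = -0.3100
  w = (3 - (-4)·1.1000 - (1)·-0.3100) / (6) = 1.2850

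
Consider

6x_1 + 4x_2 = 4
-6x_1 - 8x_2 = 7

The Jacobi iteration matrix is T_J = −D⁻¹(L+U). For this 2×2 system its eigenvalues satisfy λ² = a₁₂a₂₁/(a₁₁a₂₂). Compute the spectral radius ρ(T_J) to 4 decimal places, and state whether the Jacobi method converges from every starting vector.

a₁₂a₂₁/(a₁₁a₂₂) = (4)·(-6) / ((6)·(-8)) = 0.500000
ρ = √|0.500000| = √0.500000 = 0.7071
ρ < 1, so Jacobi converges

0.7071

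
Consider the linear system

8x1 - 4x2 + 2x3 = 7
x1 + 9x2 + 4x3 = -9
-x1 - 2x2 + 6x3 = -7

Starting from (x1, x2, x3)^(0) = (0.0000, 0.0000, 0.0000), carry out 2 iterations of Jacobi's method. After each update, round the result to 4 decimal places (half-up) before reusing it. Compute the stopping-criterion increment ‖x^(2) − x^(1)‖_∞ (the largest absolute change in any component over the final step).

0.4213

Iteration 1:
  x1 = (7 - (-4)·0.0000 - (2)·0.0000) / (8) = 0.8750
  x2 = (-9 - (1)·0.0000 - (4)·0.0000) / (9) = -1.0000
  x3 = (-7 - (-1)·0.0000 - (-2)·0.0000) / (6) = -1.1667
Iteration 2:
  x1 = (7 - (-4)·-1.0000 - (2)·-1.1667) / (8) = 0.6667
  x2 = (-9 - (1)·0.8750 - (4)·-1.1667) / (9) = -0.5787
  x3 = (-7 - (-1)·0.8750 - (-2)·-1.0000) / (6) = -1.3542
Change: (-0.2083, 0.4213, -0.1875) → max |·| = 0.4213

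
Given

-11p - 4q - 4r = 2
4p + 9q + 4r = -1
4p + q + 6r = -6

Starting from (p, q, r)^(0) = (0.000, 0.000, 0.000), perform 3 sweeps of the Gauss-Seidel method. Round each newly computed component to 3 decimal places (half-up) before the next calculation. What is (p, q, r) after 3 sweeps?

(0.153, 0.324, -1.156)

Iteration 1:
  p = (2 - (-4)·0.000 - (-4)·0.000) / (-11) = -0.182
  q = (-1 - (4)·-0.182 - (4)·0.000) / (9) = -0.030
  r = (-6 - (4)·-0.182 - (1)·-0.030) / (6) = -0.874
Iteration 2:
  p = (2 - (-4)·-0.030 - (-4)·-0.874) / (-11) = 0.147
  q = (-1 - (4)·0.147 - (4)·-0.874) / (9) = 0.212
  r = (-6 - (4)·0.147 - (1)·0.212) / (6) = -1.133
Iteration 3:
  p = (2 - (-4)·0.212 - (-4)·-1.133) / (-11) = 0.153
  q = (-1 - (4)·0.153 - (4)·-1.133) / (9) = 0.324
  r = (-6 - (4)·0.153 - (1)·0.324) / (6) = -1.156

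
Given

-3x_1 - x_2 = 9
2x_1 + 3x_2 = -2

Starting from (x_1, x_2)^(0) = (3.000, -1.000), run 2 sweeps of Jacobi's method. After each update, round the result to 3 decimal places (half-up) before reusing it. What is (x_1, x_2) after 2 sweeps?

(-2.111, 1.111)

Iteration 1:
  x_1 = (9 - (-1)·-1.000) / (-3) = -2.667
  x_2 = (-2 - (2)·3.000) / (3) = -2.667
Iteration 2:
  x_1 = (9 - (-1)·-2.667) / (-3) = -2.111
  x_2 = (-2 - (2)·-2.667) / (3) = 1.111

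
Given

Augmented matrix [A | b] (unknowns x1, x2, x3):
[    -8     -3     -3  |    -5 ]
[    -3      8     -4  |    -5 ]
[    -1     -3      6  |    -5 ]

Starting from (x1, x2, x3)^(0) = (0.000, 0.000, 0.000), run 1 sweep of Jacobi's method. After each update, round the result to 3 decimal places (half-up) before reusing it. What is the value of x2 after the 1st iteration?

-0.625

Iteration 1:
  x1 = (-5 - (-3)·0.000 - (-3)·0.000) / (-8) = 0.625
  x2 = (-5 - (-3)·0.000 - (-4)·0.000) / (8) = -0.625
  x3 = (-5 - (-1)·0.000 - (-3)·0.000) / (6) = -0.833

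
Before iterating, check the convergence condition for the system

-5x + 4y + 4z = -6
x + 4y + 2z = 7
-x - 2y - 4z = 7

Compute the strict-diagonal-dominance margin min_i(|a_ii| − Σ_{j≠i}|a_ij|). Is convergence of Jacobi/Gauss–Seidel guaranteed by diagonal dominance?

-3

row 1: |-5| − (4+4) = -3
row 2: |4| − (1+2) = 1
row 3: |-4| − (1+2) = 1
minimum over rows = -3 → not strictly diagonally dominant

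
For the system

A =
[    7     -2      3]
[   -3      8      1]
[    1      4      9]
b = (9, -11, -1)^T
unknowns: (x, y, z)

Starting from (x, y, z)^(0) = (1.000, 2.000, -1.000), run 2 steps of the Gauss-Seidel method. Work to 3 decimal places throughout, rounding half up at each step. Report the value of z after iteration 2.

Iteration 1:
  x = (9 - (-2)·2.000 - (3)·-1.000) / (7) = 2.286
  y = (-11 - (-3)·2.286 - (1)·-1.000) / (8) = -0.393
  z = (-1 - (1)·2.286 - (4)·-0.393) / (9) = -0.190
Iteration 2:
  x = (9 - (-2)·-0.393 - (3)·-0.190) / (7) = 1.255
  y = (-11 - (-3)·1.255 - (1)·-0.190) / (8) = -0.881
  z = (-1 - (1)·1.255 - (4)·-0.881) / (9) = 0.141

0.141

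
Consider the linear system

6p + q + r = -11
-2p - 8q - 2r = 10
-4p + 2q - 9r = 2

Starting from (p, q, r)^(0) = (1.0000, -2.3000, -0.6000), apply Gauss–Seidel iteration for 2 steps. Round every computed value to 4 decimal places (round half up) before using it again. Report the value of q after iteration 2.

-0.8668

Iteration 1:
  p = (-11 - (1)·-2.3000 - (1)·-0.6000) / (6) = -1.3500
  q = (10 - (-2)·-1.3500 - (-2)·-0.6000) / (-8) = -0.7625
  r = (2 - (-4)·-1.3500 - (2)·-0.7625) / (-9) = 0.2083
Iteration 2:
  p = (-11 - (1)·-0.7625 - (1)·0.2083) / (6) = -1.7410
  q = (10 - (-2)·-1.7410 - (-2)·0.2083) / (-8) = -0.8668
  r = (2 - (-4)·-1.7410 - (2)·-0.8668) / (-9) = 0.3589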